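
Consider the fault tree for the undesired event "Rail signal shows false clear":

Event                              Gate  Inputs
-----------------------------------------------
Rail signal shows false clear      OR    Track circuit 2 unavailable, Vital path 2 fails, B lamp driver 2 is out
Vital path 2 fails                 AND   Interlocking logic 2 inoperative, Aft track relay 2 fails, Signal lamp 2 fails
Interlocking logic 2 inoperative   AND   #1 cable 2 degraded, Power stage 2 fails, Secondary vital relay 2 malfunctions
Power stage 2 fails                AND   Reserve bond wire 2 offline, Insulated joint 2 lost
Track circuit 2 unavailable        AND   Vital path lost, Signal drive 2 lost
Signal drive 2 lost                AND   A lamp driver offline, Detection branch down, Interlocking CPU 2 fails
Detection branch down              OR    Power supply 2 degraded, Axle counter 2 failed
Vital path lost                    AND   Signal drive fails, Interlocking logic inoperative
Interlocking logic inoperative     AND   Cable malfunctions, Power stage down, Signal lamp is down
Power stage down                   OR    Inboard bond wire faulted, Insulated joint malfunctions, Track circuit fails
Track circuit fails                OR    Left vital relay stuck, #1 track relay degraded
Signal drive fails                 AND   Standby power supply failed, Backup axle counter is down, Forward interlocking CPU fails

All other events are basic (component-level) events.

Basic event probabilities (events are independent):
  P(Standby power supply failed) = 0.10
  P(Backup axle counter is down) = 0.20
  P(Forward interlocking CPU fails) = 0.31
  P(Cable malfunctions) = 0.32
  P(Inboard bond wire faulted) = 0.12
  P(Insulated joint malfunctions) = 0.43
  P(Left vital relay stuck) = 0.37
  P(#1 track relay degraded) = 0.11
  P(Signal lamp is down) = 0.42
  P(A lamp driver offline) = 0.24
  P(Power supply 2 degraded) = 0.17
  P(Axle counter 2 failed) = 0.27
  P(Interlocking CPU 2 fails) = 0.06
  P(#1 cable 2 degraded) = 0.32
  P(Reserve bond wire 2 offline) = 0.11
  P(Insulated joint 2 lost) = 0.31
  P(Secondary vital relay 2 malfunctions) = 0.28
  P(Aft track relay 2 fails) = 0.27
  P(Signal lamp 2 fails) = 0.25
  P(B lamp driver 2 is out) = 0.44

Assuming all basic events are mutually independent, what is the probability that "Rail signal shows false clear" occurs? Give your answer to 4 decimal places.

P(Signal drive fails) [AND] = 0.10 × 0.20 × 0.31 = 0.006200
P(Track circuit fails) [OR] = 1 − (1−0.37) × (1−0.11) = 0.439300
P(Power stage down) [OR] = 1 − (1−0.12) × (1−0.43) × (1−0.439300) = 0.718753
P(Interlocking logic inoperative) [AND] = 0.32 × 0.718753 × 0.42 = 0.096600
P(Vital path lost) [AND] = 0.006200 × 0.096600 = 0.000599
P(Detection branch down) [OR] = 1 − (1−0.17) × (1−0.27) = 0.394100
P(Signal drive 2 lost) [AND] = 0.24 × 0.394100 × 0.06 = 0.005675
P(Track circuit 2 unavailable) [AND] = 0.000599 × 0.005675 = 0.000003
P(Power stage 2 fails) [AND] = 0.11 × 0.31 = 0.034100
P(Interlocking logic 2 inoperative) [AND] = 0.32 × 0.034100 × 0.28 = 0.003055
P(Vital path 2 fails) [AND] = 0.003055 × 0.27 × 0.25 = 0.000206
P(Rail signal shows false clear) [OR] = 1 − (1−0.000003) × (1−0.000206) × (1−0.44) = 0.440117
Rounded to 4 decimal places: P(Rail signal shows false clear) ≈ 0.4401.

0.4401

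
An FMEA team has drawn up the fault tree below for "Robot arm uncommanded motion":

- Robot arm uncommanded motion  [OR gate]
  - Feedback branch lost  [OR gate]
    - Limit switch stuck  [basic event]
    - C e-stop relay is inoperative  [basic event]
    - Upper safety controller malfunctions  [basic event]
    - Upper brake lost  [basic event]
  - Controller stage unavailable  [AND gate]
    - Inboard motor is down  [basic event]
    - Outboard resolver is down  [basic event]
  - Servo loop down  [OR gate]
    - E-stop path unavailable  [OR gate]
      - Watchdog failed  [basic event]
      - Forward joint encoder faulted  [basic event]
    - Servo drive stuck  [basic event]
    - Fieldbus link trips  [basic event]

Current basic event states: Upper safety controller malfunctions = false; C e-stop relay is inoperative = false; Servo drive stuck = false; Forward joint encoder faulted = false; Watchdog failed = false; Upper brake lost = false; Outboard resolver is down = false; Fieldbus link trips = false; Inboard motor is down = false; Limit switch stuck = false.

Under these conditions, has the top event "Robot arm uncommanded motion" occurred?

No

Feedback branch lost [OR]: Limit switch stuck=not, C e-stop relay is inoperative=not, Upper safety controller malfunctions=not, Upper brake lost=not → no input occurs → does not occur.
Controller stage unavailable [AND]: Inboard motor is down=not, Outboard resolver is down=not → not all inputs occur → does not occur.
E-stop path unavailable [OR]: Watchdog failed=not, Forward joint encoder faulted=not → no input occurs → does not occur.
Servo loop down [OR]: E-stop path unavailable=not, Servo drive stuck=not, Fieldbus link trips=not → no input occurs → does not occur.
Robot arm uncommanded motion [OR]: Feedback branch lost=not, Controller stage unavailable=not, Servo loop down=not → no input occurs → does not occur.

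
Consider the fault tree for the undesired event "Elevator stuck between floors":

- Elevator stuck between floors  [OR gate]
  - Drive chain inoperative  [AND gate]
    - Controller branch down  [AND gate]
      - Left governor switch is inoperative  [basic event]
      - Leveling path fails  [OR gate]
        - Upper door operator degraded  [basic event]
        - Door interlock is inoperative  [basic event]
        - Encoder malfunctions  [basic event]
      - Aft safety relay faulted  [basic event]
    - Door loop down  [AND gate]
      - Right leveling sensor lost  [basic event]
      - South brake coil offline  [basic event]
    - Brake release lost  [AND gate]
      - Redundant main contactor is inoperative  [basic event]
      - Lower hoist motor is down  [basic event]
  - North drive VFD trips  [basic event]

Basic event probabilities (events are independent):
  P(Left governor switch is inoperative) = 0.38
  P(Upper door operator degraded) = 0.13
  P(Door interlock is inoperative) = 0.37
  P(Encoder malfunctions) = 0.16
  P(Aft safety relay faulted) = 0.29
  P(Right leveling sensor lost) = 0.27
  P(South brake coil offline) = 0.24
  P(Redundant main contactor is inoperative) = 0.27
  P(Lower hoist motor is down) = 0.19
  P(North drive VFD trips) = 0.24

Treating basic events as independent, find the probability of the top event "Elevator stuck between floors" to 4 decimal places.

0.2402

P(Leveling path fails) [OR] = 1 − (1−0.13) × (1−0.37) × (1−0.16) = 0.539596
P(Controller branch down) [AND] = 0.38 × 0.539596 × 0.29 = 0.059463
P(Door loop down) [AND] = 0.27 × 0.24 = 0.064800
P(Brake release lost) [AND] = 0.27 × 0.19 = 0.051300
P(Drive chain inoperative) [AND] = 0.059463 × 0.064800 × 0.051300 = 0.000198
P(Elevator stuck between floors) [OR] = 1 − (1−0.000198) × (1−0.24) = 0.240150
Rounded to 4 decimal places: P(Elevator stuck between floors) ≈ 0.2402.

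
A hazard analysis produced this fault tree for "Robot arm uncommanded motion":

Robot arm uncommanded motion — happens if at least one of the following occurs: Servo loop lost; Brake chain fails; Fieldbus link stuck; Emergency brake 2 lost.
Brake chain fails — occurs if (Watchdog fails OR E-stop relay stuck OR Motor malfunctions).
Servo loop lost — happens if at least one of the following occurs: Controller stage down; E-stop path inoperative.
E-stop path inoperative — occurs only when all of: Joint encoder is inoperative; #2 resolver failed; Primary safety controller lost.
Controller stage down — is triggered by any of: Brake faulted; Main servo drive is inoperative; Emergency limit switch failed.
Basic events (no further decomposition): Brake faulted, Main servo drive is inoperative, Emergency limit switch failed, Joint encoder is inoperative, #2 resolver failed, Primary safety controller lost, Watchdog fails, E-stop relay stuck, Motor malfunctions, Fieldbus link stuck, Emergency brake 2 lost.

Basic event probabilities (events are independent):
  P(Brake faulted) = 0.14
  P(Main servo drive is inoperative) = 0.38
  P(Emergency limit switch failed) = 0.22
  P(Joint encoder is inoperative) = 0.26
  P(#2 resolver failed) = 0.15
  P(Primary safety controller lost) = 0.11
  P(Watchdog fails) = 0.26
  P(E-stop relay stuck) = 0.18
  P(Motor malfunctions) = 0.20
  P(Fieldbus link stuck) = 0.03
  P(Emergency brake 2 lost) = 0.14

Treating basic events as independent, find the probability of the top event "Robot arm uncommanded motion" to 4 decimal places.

P(Controller stage down) [OR] = 1 − (1−0.14) × (1−0.38) × (1−0.22) = 0.584104
P(E-stop path inoperative) [AND] = 0.26 × 0.15 × 0.11 = 0.004290
P(Servo loop lost) [OR] = 1 − (1−0.584104) × (1−0.004290) = 0.585888
P(Brake chain fails) [OR] = 1 − (1−0.26) × (1−0.18) × (1−0.20) = 0.514560
P(Robot arm uncommanded motion) [OR] = 1 − (1−0.585888) × (1−0.514560) × (1−0.03) × (1−0.14) = 0.832304
Rounded to 4 decimal places: P(Robot arm uncommanded motion) ≈ 0.8323.

0.8323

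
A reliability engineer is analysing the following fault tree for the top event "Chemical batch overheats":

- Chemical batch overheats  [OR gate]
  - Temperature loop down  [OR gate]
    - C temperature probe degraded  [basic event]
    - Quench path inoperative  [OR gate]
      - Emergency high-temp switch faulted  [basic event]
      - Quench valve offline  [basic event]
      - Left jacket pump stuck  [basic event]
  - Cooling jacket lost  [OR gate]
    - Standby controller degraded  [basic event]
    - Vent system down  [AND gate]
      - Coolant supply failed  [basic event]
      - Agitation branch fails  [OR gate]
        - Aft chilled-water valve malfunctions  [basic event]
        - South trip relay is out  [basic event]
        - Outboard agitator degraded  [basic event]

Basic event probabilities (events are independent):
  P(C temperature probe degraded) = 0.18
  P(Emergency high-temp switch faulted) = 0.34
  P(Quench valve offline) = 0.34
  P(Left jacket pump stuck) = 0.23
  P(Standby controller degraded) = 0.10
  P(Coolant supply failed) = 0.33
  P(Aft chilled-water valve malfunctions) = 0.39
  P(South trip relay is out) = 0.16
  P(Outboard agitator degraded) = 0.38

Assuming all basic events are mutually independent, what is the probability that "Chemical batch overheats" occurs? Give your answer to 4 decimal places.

0.8082

P(Quench path inoperative) [OR] = 1 − (1−0.34) × (1−0.34) × (1−0.23) = 0.664588
P(Temperature loop down) [OR] = 1 − (1−0.18) × (1−0.664588) = 0.724962
P(Agitation branch fails) [OR] = 1 − (1−0.39) × (1−0.16) × (1−0.38) = 0.682312
P(Vent system down) [AND] = 0.33 × 0.682312 = 0.225163
P(Cooling jacket lost) [OR] = 1 − (1−0.10) × (1−0.225163) = 0.302647
P(Chemical batch overheats) [OR] = 1 − (1−0.724962) × (1−0.302647) = 0.808201
Rounded to 4 decimal places: P(Chemical batch overheats) ≈ 0.8082.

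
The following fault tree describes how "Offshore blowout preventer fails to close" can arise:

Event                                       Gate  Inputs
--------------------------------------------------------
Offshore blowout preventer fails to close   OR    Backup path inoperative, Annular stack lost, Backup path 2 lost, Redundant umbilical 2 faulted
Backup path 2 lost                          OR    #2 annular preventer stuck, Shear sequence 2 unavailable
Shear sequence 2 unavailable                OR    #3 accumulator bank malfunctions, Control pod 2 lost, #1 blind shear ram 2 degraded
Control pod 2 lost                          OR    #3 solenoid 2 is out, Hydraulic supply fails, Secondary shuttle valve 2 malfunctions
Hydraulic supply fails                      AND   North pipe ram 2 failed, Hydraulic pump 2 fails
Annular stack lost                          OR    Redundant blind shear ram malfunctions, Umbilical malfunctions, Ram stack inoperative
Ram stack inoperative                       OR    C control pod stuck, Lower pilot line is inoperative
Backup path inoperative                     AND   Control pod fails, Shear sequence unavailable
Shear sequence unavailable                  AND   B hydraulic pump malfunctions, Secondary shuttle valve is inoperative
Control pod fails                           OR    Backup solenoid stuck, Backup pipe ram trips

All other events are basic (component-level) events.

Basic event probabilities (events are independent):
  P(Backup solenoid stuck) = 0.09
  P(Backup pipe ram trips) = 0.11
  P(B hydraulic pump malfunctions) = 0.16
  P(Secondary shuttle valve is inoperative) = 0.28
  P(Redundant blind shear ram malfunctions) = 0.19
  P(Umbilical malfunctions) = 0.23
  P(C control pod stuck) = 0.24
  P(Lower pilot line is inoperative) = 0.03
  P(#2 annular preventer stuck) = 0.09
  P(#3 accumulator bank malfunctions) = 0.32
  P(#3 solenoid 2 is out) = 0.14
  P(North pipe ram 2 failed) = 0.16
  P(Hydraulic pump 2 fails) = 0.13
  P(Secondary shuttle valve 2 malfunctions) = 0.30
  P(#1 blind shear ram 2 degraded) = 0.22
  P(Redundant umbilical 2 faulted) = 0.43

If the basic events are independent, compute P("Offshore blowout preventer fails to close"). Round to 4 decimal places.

0.9261

P(Control pod fails) [OR] = 1 − (1−0.09) × (1−0.11) = 0.190100
P(Shear sequence unavailable) [AND] = 0.16 × 0.28 = 0.044800
P(Backup path inoperative) [AND] = 0.190100 × 0.044800 = 0.008516
P(Ram stack inoperative) [OR] = 1 − (1−0.24) × (1−0.03) = 0.262800
P(Annular stack lost) [OR] = 1 − (1−0.19) × (1−0.23) × (1−0.262800) = 0.540208
P(Hydraulic supply fails) [AND] = 0.16 × 0.13 = 0.020800
P(Control pod 2 lost) [OR] = 1 − (1−0.14) × (1−0.020800) × (1−0.30) = 0.410522
P(Shear sequence 2 unavailable) [OR] = 1 − (1−0.32) × (1−0.410522) × (1−0.22) = 0.687341
P(Backup path 2 lost) [OR] = 1 − (1−0.09) × (1−0.687341) = 0.715480
P(Offshore blowout preventer fails to close) [OR] = 1 − (1−0.008516) × (1−0.540208) × (1−0.715480) × (1−0.43) = 0.926068
Rounded to 4 decimal places: P(Offshore blowout preventer fails to close) ≈ 0.9261.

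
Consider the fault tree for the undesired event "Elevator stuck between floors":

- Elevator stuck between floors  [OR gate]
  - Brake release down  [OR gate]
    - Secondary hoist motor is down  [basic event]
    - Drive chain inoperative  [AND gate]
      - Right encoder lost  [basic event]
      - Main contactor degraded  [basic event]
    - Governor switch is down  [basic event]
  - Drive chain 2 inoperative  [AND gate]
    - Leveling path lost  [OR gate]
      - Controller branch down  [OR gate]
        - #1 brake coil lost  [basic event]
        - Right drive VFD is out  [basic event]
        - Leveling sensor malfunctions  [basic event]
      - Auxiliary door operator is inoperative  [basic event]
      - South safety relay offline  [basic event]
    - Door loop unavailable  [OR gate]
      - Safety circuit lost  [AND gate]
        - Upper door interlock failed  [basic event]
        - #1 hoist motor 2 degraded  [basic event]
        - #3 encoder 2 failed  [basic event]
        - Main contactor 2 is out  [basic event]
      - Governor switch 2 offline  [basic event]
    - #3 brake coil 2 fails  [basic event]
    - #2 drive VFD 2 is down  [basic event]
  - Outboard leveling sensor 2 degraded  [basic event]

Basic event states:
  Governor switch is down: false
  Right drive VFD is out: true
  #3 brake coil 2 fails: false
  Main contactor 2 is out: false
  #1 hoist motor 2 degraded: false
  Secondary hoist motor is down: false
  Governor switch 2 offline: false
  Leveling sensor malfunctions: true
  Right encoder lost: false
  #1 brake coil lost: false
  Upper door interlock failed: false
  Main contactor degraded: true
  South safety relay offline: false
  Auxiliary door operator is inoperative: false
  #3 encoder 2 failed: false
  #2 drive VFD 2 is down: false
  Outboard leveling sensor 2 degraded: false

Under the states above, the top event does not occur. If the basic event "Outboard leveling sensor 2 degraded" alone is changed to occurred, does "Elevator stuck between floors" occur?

Counterfactual: set "Outboard leveling sensor 2 degraded" to occurred.
Drive chain inoperative [AND]: Right encoder lost=not, Main contactor degraded=occurs → not all inputs occur → does not occur.
Brake release down [OR]: Secondary hoist motor is down=not, Drive chain inoperative=not, Governor switch is down=not → no input occurs → does not occur.
Controller branch down [OR]: #1 brake coil lost=not, Right drive VFD is out=occurs, Leveling sensor malfunctions=occurs → at least one input occurs → occurs.
Leveling path lost [OR]: Controller branch down=occurs, Auxiliary door operator is inoperative=not, South safety relay offline=not → at least one input occurs → occurs.
Safety circuit lost [AND]: Upper door interlock failed=not, #1 hoist motor 2 degraded=not, #3 encoder 2 failed=not, Main contactor 2 is out=not → not all inputs occur → does not occur.
Door loop unavailable [OR]: Safety circuit lost=not, Governor switch 2 offline=not → no input occurs → does not occur.
Drive chain 2 inoperative [AND]: Leveling path lost=occurs, Door loop unavailable=not, #3 brake coil 2 fails=not, #2 drive VFD 2 is down=not → not all inputs occur → does not occur.
Elevator stuck between floors [OR]: Brake release down=not, Drive chain 2 inoperative=not, Outboard leveling sensor 2 degraded=occurs → at least one input occurs → occurs.

Yes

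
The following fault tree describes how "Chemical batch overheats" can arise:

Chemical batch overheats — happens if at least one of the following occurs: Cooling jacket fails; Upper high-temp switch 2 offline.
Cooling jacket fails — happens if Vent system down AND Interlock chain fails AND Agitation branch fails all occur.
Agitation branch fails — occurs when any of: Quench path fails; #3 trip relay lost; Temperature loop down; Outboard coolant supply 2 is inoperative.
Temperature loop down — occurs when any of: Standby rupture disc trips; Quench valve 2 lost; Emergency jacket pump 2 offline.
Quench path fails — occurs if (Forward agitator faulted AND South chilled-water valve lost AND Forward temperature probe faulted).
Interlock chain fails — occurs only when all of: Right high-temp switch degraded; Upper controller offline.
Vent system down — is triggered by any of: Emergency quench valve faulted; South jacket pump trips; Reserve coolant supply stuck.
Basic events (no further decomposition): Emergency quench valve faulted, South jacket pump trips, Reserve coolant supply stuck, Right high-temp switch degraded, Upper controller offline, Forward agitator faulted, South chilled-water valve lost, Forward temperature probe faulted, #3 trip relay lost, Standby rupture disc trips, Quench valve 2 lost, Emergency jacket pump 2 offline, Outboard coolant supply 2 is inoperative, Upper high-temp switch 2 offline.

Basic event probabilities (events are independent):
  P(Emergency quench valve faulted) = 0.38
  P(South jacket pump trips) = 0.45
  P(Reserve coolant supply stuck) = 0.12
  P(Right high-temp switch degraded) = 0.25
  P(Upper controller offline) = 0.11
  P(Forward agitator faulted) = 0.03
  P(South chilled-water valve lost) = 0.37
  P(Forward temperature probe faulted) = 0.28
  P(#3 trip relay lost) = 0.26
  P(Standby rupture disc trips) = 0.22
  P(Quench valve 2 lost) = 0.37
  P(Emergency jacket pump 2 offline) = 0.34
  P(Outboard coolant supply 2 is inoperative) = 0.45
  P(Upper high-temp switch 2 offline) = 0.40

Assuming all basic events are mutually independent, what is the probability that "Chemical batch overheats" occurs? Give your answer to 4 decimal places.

0.4100

P(Vent system down) [OR] = 1 − (1−0.38) × (1−0.45) × (1−0.12) = 0.699920
P(Interlock chain fails) [AND] = 0.25 × 0.11 = 0.027500
P(Quench path fails) [AND] = 0.03 × 0.37 × 0.28 = 0.003108
P(Temperature loop down) [OR] = 1 − (1−0.22) × (1−0.37) × (1−0.34) = 0.675676
P(Agitation branch fails) [OR] = 1 − (1−0.003108) × (1−0.26) × (1−0.675676) × (1−0.45) = 0.868410
P(Cooling jacket fails) [AND] = 0.699920 × 0.027500 × 0.868410 = 0.016715
P(Chemical batch overheats) [OR] = 1 − (1−0.016715) × (1−0.40) = 0.410029
Rounded to 4 decimal places: P(Chemical batch overheats) ≈ 0.4100.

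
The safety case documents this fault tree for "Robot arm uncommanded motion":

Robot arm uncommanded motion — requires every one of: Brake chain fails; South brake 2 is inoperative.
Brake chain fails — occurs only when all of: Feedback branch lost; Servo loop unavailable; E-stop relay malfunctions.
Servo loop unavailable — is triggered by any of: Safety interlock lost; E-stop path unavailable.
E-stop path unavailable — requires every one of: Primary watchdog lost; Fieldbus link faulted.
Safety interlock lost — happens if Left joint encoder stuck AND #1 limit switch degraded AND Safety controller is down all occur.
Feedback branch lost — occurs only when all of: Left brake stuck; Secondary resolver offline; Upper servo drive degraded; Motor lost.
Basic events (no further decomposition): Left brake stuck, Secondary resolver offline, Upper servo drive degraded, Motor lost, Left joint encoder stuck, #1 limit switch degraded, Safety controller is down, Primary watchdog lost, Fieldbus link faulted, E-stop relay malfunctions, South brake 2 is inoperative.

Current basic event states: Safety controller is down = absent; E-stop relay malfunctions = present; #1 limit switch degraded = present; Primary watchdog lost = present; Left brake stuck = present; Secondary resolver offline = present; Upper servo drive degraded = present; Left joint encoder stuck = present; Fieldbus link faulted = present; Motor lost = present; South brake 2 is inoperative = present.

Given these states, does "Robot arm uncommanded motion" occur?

Feedback branch lost [AND]: Left brake stuck=occurs, Secondary resolver offline=occurs, Upper servo drive degraded=occurs, Motor lost=occurs → all inputs occur → occurs.
Safety interlock lost [AND]: Left joint encoder stuck=occurs, #1 limit switch degraded=occurs, Safety controller is down=not → not all inputs occur → does not occur.
E-stop path unavailable [AND]: Primary watchdog lost=occurs, Fieldbus link faulted=occurs → all inputs occur → occurs.
Servo loop unavailable [OR]: Safety interlock lost=not, E-stop path unavailable=occurs → at least one input occurs → occurs.
Brake chain fails [AND]: Feedback branch lost=occurs, Servo loop unavailable=occurs, E-stop relay malfunctions=occurs → all inputs occur → occurs.
Robot arm uncommanded motion [AND]: Brake chain fails=occurs, South brake 2 is inoperative=occurs → all inputs occur → occurs.

Yes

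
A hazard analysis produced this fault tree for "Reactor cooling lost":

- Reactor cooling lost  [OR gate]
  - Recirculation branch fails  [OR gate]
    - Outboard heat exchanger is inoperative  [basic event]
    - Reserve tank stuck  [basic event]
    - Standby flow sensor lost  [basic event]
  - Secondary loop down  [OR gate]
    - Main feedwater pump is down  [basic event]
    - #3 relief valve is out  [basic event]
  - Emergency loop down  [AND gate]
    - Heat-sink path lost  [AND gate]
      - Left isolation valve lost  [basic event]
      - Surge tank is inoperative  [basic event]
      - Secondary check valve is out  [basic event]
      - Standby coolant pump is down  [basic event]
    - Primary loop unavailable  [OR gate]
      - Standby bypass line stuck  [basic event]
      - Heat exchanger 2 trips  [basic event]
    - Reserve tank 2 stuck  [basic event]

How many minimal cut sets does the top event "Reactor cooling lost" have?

Recirculation branch fails [OR]: union of children's cut sets → 3 cut set(s).
Secondary loop down [OR]: union of children's cut sets → 2 cut set(s).
Heat-sink path lost [AND]: one cut set from each child combined → 1 × 1 × 1 × 1 = 1 cut set(s).
Primary loop unavailable [OR]: union of children's cut sets → 2 cut set(s).
Emergency loop down [AND]: one cut set from each child combined → 1 × 2 × 1 = 2 cut set(s).
Reactor cooling lost [OR]: union of children's cut sets → 7 cut set(s).
Minimal cut sets: {Outboard heat exchanger is inoperative}; {Reserve tank stuck}; {Standby flow sensor lost}; {Main feedwater pump is down}; {#3 relief valve is out}; {Left isolation valve lost, Reserve tank 2 stuck, Secondary check valve is out, Standby bypass line stuck, Standby coolant pump is down, Surge tank is inoperative}; {Heat exchanger 2 trips, Left isolation valve lost, Reserve tank 2 stuck, Secondary check valve is out, Standby coolant pump is down, Surge tank is inoperative}.

7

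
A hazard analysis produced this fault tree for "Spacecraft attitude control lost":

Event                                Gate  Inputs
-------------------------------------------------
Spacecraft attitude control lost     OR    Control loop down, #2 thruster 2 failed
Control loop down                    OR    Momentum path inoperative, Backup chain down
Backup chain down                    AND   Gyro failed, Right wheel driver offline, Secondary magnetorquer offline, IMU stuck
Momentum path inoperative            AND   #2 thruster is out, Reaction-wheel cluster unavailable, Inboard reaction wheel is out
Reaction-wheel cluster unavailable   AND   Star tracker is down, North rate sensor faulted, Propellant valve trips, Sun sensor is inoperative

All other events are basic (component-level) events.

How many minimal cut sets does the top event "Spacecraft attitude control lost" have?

Reaction-wheel cluster unavailable [AND]: one cut set from each child combined → 1 × 1 × 1 × 1 = 1 cut set(s).
Momentum path inoperative [AND]: one cut set from each child combined → 1 × 1 × 1 = 1 cut set(s).
Backup chain down [AND]: one cut set from each child combined → 1 × 1 × 1 × 1 = 1 cut set(s).
Control loop down [OR]: union of children's cut sets → 2 cut set(s).
Spacecraft attitude control lost [OR]: union of children's cut sets → 3 cut set(s).
Minimal cut sets: {#2 thruster is out, Inboard reaction wheel is out, North rate sensor faulted, Propellant valve trips, Star tracker is down, Sun sensor is inoperative}; {Gyro failed, IMU stuck, Right wheel driver offline, Secondary magnetorquer offline}; {#2 thruster 2 failed}.

3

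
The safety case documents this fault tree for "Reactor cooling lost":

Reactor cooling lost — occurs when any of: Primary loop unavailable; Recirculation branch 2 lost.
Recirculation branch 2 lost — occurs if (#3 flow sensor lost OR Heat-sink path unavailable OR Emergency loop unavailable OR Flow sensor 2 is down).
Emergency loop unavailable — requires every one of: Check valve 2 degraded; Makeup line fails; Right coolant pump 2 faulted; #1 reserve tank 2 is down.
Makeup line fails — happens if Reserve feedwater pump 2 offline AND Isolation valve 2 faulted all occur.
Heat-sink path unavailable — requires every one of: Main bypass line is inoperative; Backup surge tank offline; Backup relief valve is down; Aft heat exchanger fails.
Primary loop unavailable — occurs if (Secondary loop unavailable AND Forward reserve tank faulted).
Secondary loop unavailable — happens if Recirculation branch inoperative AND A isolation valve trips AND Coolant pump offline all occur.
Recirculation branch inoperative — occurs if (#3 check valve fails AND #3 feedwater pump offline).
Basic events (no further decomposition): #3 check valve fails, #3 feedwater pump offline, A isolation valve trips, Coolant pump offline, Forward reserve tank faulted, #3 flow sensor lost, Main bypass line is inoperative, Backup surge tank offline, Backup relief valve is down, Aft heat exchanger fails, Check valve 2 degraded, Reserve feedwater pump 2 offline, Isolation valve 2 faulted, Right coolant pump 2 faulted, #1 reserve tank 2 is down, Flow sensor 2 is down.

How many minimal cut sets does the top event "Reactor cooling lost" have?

Recirculation branch inoperative [AND]: one cut set from each child combined → 1 × 1 = 1 cut set(s).
Secondary loop unavailable [AND]: one cut set from each child combined → 1 × 1 × 1 = 1 cut set(s).
Primary loop unavailable [AND]: one cut set from each child combined → 1 × 1 = 1 cut set(s).
Heat-sink path unavailable [AND]: one cut set from each child combined → 1 × 1 × 1 × 1 = 1 cut set(s).
Makeup line fails [AND]: one cut set from each child combined → 1 × 1 = 1 cut set(s).
Emergency loop unavailable [AND]: one cut set from each child combined → 1 × 1 × 1 × 1 = 1 cut set(s).
Recirculation branch 2 lost [OR]: union of children's cut sets → 4 cut set(s).
Reactor cooling lost [OR]: union of children's cut sets → 5 cut set(s).
Minimal cut sets: {#3 check valve fails, #3 feedwater pump offline, A isolation valve trips, Coolant pump offline, Forward reserve tank faulted}; {#3 flow sensor lost}; {Aft heat exchanger fails, Backup relief valve is down, Backup surge tank offline, Main bypass line is inoperative}; {#1 reserve tank 2 is down, Check valve 2 degraded, Isolation valve 2 faulted, Reserve feedwater pump 2 offline, Right coolant pump 2 faulted}; {Flow sensor 2 is down}.

5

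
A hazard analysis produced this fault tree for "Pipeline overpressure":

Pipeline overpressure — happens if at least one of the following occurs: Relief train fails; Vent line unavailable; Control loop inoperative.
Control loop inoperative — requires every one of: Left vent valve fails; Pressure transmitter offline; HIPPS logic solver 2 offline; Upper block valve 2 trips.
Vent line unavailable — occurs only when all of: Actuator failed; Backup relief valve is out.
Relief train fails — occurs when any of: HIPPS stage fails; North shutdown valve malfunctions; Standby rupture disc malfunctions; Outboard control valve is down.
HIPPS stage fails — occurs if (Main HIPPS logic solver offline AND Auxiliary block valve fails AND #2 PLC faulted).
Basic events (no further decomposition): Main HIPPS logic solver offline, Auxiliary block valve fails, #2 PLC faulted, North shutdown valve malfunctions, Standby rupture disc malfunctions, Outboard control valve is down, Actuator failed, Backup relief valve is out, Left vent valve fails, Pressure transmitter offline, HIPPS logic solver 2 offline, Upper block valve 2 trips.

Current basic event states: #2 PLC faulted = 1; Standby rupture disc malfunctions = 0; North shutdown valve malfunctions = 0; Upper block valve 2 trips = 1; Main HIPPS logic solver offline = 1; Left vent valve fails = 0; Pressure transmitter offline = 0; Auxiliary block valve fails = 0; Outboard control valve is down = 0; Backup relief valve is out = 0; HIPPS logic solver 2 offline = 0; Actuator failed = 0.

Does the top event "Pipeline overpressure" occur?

HIPPS stage fails [AND]: Main HIPPS logic solver offline=occurs, Auxiliary block valve fails=not, #2 PLC faulted=occurs → not all inputs occur → does not occur.
Relief train fails [OR]: HIPPS stage fails=not, North shutdown valve malfunctions=not, Standby rupture disc malfunctions=not, Outboard control valve is down=not → no input occurs → does not occur.
Vent line unavailable [AND]: Actuator failed=not, Backup relief valve is out=not → not all inputs occur → does not occur.
Control loop inoperative [AND]: Left vent valve fails=not, Pressure transmitter offline=not, HIPPS logic solver 2 offline=not, Upper block valve 2 trips=occurs → not all inputs occur → does not occur.
Pipeline overpressure [OR]: Relief train fails=not, Vent line unavailable=not, Control loop inoperative=not → no input occurs → does not occur.

No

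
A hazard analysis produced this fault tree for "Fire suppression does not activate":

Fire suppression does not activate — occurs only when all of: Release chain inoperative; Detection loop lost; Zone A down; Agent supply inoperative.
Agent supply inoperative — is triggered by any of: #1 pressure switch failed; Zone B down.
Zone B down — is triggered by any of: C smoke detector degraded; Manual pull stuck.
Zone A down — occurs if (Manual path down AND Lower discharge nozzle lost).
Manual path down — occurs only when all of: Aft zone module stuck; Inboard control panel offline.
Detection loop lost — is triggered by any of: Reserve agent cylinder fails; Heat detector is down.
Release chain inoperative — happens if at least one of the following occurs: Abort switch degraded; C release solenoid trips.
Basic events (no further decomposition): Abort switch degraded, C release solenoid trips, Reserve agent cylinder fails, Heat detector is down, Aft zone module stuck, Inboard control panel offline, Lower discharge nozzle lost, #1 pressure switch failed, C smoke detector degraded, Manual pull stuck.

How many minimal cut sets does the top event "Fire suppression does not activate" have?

12

Release chain inoperative [OR]: union of children's cut sets → 2 cut set(s).
Detection loop lost [OR]: union of children's cut sets → 2 cut set(s).
Manual path down [AND]: one cut set from each child combined → 1 × 1 = 1 cut set(s).
Zone A down [AND]: one cut set from each child combined → 1 × 1 = 1 cut set(s).
Zone B down [OR]: union of children's cut sets → 2 cut set(s).
Agent supply inoperative [OR]: union of children's cut sets → 3 cut set(s).
Fire suppression does not activate [AND]: one cut set from each child combined → 2 × 2 × 1 × 3 = 12 cut set(s).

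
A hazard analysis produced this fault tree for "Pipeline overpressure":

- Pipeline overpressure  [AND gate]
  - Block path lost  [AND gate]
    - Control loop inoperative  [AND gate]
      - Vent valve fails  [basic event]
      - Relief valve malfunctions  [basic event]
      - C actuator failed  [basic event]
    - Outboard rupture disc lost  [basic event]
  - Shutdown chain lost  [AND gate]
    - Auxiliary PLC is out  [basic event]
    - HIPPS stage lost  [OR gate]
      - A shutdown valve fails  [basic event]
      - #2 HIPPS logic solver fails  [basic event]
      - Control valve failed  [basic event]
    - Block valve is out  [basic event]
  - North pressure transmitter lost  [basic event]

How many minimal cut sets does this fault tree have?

Control loop inoperative [AND]: one cut set from each child combined → 1 × 1 × 1 = 1 cut set(s).
Block path lost [AND]: one cut set from each child combined → 1 × 1 = 1 cut set(s).
HIPPS stage lost [OR]: union of children's cut sets → 3 cut set(s).
Shutdown chain lost [AND]: one cut set from each child combined → 1 × 3 × 1 = 3 cut set(s).
Pipeline overpressure [AND]: one cut set from each child combined → 1 × 3 × 1 = 3 cut set(s).
Minimal cut sets: {A shutdown valve fails, Auxiliary PLC is out, Block valve is out, C actuator failed, North pressure transmitter lost, Outboard rupture disc lost, Relief valve malfunctions, Vent valve fails}; {#2 HIPPS logic solver fails, Auxiliary PLC is out, Block valve is out, C actuator failed, North pressure transmitter lost, Outboard rupture disc lost, Relief valve malfunctions, Vent valve fails}; {Auxiliary PLC is out, Block valve is out, C actuator failed, Control valve failed, North pressure transmitter lost, Outboard rupture disc lost, Relief valve malfunctions, Vent valve fails}.

3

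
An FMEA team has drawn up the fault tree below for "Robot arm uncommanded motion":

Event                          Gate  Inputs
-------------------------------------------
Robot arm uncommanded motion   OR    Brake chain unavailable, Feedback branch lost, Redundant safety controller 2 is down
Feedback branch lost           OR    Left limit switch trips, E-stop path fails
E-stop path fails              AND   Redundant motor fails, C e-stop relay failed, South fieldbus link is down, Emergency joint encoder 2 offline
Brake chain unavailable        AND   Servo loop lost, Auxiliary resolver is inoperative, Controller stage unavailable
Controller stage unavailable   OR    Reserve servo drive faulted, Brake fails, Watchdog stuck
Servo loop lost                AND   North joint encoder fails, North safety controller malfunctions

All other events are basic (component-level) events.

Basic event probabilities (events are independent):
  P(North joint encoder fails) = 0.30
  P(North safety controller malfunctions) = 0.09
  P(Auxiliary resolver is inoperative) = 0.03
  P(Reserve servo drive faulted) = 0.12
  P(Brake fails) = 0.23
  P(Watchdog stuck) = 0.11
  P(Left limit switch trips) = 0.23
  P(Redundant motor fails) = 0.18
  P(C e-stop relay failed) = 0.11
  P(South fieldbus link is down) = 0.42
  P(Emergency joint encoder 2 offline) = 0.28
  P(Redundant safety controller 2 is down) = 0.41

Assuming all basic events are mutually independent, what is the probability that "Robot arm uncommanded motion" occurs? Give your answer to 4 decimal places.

P(Servo loop lost) [AND] = 0.30 × 0.09 = 0.027000
P(Controller stage unavailable) [OR] = 1 − (1−0.12) × (1−0.23) × (1−0.11) = 0.396936
P(Brake chain unavailable) [AND] = 0.027000 × 0.03 × 0.396936 = 0.000322
P(E-stop path fails) [AND] = 0.18 × 0.11 × 0.42 × 0.28 = 0.002328
P(Feedback branch lost) [OR] = 1 − (1−0.23) × (1−0.002328) = 0.231793
P(Robot arm uncommanded motion) [OR] = 1 − (1−0.000322) × (1−0.231793) × (1−0.41) = 0.546904
Rounded to 4 decimal places: P(Robot arm uncommanded motion) ≈ 0.5469.

0.5469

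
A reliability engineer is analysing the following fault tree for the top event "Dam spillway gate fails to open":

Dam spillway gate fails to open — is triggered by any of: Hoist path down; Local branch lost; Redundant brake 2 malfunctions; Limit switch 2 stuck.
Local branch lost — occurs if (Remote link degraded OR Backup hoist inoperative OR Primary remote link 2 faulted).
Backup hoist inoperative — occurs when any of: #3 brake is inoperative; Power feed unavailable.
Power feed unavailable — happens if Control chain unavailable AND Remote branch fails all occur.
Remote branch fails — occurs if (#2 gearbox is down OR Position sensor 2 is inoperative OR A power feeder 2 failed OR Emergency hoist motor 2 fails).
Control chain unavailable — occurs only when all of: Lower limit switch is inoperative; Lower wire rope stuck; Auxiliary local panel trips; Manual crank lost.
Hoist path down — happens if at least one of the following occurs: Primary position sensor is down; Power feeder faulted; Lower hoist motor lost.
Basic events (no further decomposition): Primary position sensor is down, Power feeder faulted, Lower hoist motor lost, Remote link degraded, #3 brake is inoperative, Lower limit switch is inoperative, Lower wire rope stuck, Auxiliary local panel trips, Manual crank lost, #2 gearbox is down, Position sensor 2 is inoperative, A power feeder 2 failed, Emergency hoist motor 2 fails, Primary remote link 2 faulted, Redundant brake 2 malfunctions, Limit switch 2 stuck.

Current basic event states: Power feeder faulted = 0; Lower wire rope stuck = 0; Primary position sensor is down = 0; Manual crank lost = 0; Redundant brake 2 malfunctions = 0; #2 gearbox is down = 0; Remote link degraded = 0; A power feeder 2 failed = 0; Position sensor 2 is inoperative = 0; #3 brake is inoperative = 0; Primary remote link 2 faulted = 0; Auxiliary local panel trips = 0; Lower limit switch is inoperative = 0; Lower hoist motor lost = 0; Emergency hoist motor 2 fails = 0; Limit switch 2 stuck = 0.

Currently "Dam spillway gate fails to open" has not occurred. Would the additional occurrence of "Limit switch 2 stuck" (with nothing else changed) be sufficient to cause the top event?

Counterfactual: set "Limit switch 2 stuck" to occurred.
Hoist path down [OR]: Primary position sensor is down=not, Power feeder faulted=not, Lower hoist motor lost=not → no input occurs → does not occur.
Control chain unavailable [AND]: Lower limit switch is inoperative=not, Lower wire rope stuck=not, Auxiliary local panel trips=not, Manual crank lost=not → not all inputs occur → does not occur.
Remote branch fails [OR]: #2 gearbox is down=not, Position sensor 2 is inoperative=not, A power feeder 2 failed=not, Emergency hoist motor 2 fails=not → no input occurs → does not occur.
Power feed unavailable [AND]: Control chain unavailable=not, Remote branch fails=not → not all inputs occur → does not occur.
Backup hoist inoperative [OR]: #3 brake is inoperative=not, Power feed unavailable=not → no input occurs → does not occur.
Local branch lost [OR]: Remote link degraded=not, Backup hoist inoperative=not, Primary remote link 2 faulted=not → no input occurs → does not occur.
Dam spillway gate fails to open [OR]: Hoist path down=not, Local branch lost=not, Redundant brake 2 malfunctions=not, Limit switch 2 stuck=occurs → at least one input occurs → occurs.

Yes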